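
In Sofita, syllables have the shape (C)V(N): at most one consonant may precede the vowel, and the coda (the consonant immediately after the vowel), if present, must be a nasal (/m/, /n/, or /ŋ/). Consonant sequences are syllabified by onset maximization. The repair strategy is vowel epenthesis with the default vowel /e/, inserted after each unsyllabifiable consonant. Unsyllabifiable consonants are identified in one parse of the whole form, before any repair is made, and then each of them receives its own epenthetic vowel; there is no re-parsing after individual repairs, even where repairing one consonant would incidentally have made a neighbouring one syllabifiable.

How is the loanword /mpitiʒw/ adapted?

mepitiʒewe

The consonants /m/, /ʒ/, /w/ cannot be parsed into a legal (C)V(N) syllable (only a nasal (/m/, /n/, or /ŋ/) is licensed in coda position; onsets are limited to one consonant).
Each unlicensed consonant becomes the onset of a new syllable: /m/ → /me/, /ʒ/ → /ʒe/, /w/ → /we/.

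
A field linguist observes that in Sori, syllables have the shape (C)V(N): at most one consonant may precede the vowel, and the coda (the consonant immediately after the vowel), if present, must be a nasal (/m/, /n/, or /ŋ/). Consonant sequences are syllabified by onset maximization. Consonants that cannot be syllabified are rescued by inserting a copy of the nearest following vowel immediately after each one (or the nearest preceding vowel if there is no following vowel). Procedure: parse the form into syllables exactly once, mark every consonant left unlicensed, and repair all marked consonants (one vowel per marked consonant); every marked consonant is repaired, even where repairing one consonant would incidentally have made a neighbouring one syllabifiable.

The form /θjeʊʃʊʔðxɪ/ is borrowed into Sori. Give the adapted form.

θejeʊʃʊʔɪðɪxɪ

Syllabifying with onset maximization leaves /θ/, /ʔ/, /ð/ stranded (only a nasal (/m/, /n/, or /ŋ/) is licensed in coda position; onsets are limited to one consonant).
Inserting the epenthetic vowel yields /θ/ → /θe/, /ʔ/ → /ʔɪ/, /ð/ → /ðɪ/.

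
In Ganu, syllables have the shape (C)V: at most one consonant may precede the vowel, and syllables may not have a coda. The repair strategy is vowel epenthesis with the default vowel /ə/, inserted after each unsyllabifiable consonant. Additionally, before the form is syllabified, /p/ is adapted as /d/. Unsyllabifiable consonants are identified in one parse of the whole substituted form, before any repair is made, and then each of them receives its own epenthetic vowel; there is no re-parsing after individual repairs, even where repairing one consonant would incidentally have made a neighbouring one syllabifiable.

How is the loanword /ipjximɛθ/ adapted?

Substitution: /p/ → /d/, giving /idjximɛθ/.
The consonants /d/, /j/, /θ/ cannot be parsed into a legal (C)V syllable (no codas are permitted; onsets are limited to one consonant).
Each unlicensed consonant becomes the onset of a new syllable: /d/ → /də/, /j/ → /jə/, /θ/ → /θə/.

idəjəximɛθə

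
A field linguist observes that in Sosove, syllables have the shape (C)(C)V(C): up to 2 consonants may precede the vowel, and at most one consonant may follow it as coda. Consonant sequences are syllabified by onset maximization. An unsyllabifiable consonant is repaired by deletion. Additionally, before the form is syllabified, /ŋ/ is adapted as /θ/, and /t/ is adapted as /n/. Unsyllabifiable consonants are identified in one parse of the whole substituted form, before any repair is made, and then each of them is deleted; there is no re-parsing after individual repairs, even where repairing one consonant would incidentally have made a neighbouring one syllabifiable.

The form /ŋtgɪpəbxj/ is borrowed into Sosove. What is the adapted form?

ngɪpəb

Substitution: /ŋ/ → /θ/, /t/ → /n/, giving /θngɪpəbxj/.
Syllabifying with onset maximization leaves /θ/, /x/, /j/ stranded (at most one coda consonant is licensed; onsets may contain at most 2 consonants).
Each unlicensed consonant is deleted: /θ/, /x/, /j/.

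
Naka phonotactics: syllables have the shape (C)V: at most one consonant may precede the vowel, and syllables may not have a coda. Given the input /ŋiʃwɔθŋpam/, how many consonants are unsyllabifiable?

4

The consonants /ʃ/, /θ/, /ŋ/, /m/ cannot be parsed into a legal (C)V syllable (no codas are permitted; onsets are limited to one consonant).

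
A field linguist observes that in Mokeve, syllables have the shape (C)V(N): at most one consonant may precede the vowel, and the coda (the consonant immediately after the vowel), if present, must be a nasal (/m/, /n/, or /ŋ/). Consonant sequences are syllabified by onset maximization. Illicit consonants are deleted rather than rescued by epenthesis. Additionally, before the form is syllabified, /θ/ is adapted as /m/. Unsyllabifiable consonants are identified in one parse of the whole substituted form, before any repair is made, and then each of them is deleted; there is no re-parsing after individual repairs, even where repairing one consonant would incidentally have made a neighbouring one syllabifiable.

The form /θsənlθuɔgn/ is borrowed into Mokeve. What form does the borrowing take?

sənmuɔ

Substitution: /θ/ → /m/, giving /msənlmuɔgn/.
Syllabifying with onset maximization leaves /m/, /l/, /g/, /n/ stranded (only a nasal (/m/, /n/, or /ŋ/) is licensed in coda position; onsets are limited to one consonant).
Each unlicensed consonant is deleted: /m/, /l/, /g/, /n/.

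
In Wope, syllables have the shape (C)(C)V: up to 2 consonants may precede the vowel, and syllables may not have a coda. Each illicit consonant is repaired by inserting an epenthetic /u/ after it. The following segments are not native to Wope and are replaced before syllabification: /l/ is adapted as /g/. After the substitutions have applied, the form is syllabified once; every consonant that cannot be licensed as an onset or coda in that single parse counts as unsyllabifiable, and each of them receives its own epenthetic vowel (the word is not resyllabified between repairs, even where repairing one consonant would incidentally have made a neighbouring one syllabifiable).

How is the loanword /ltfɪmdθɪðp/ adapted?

gutfɪmudθɪðupu

Substitution: /l/ → /g/, giving /gtfɪmdθɪðp/.
Syllabifying with onset maximization leaves /g/, /m/, /ð/, /p/ stranded (no codas are permitted; onsets may contain at most 2 consonants).
Each unlicensed consonant becomes the onset of a new syllable: /g/ → /gu/, /m/ → /mu/, /ð/ → /ðu/, /p/ → /pu/.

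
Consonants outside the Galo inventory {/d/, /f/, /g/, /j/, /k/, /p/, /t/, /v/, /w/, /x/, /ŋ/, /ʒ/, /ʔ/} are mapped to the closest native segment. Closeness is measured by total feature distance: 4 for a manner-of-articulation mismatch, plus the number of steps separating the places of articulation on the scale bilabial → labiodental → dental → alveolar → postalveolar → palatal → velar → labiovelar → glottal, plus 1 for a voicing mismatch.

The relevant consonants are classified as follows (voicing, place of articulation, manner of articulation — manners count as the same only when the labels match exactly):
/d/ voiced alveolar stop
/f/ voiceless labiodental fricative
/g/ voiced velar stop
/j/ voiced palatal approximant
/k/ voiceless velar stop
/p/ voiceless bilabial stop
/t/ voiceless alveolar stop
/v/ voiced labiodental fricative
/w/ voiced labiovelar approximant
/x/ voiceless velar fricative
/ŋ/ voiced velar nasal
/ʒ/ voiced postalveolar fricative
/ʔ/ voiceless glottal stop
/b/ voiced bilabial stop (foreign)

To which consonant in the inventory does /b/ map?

p

/p/ is closest: same manner (stop), place distance 0 (bilabial→bilabial), voicing differs (+1); total 1. Next closest is /d/ at distance 3.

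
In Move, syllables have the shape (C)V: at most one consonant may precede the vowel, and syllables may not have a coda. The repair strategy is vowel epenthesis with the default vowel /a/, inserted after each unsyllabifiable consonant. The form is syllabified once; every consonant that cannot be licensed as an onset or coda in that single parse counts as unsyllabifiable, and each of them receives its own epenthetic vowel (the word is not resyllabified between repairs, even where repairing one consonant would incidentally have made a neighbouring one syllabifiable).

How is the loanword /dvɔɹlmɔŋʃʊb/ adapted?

davɔɹalamɔŋaʃʊba

Under (C)V, the unsyllabifiable consonants are /d/, /ɹ/, /l/, /ŋ/, /b/ (no codas are permitted; onsets are limited to one consonant).
Inserting the epenthetic vowel yields /d/ → /da/, /ɹ/ → /ɹa/, /l/ → /la/, /ŋ/ → /ŋa/, /b/ → /ba/.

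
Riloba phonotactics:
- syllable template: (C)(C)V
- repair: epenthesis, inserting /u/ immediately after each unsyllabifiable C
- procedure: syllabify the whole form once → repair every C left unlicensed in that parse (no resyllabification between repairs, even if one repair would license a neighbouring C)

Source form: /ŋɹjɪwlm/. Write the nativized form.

ŋuɹjɪwulumu

The consonants /ŋ/, /w/, /l/, /m/ cannot be parsed into a legal (C)(C)V syllable (no codas are permitted; onsets may contain at most 2 consonants).
Inserting the epenthetic vowel yields /ŋ/ → /ŋu/, /w/ → /wu/, /l/ → /lu/, /m/ → /mu/.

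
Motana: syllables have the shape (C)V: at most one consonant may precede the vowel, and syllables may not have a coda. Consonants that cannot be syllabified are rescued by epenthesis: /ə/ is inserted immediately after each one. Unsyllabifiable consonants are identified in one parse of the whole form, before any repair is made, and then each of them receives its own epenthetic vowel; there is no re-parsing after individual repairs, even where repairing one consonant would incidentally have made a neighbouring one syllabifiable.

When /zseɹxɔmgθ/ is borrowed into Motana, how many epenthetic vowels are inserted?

5

The unsyllabifiable consonants are /z/, /ɹ/, /m/, /g/, /θ/; each receives one epenthetic vowel.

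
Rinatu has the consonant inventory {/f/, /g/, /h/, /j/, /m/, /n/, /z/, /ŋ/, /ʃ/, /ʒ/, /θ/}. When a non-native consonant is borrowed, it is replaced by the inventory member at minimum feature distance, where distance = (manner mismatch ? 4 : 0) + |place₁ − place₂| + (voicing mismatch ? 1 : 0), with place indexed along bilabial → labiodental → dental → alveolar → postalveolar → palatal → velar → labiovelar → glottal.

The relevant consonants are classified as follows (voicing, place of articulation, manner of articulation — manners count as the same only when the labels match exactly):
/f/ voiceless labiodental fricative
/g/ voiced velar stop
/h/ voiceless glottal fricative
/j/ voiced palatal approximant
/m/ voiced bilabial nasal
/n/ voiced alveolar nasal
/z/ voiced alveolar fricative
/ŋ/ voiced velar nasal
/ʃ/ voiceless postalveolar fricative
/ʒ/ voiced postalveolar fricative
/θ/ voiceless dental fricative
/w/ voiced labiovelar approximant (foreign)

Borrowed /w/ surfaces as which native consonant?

j

/j/ is closest: same manner (approximant), place distance 2 (labiovelar→palatal), same voicing; total 2. Next closest is /g/ at distance 5.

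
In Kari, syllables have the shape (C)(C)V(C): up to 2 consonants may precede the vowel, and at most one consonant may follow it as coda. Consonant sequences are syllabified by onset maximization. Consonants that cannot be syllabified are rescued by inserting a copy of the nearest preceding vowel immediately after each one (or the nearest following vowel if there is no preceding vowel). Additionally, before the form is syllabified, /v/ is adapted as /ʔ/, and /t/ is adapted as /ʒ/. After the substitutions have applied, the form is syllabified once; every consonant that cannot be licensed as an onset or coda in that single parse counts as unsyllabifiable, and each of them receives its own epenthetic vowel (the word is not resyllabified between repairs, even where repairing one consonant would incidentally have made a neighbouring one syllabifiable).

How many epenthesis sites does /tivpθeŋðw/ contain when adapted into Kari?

After substitution the input is /ʒiʔpθeŋðw/.
The unsyllabifiable consonants are /ð/, /w/; each receives one epenthetic vowel.

2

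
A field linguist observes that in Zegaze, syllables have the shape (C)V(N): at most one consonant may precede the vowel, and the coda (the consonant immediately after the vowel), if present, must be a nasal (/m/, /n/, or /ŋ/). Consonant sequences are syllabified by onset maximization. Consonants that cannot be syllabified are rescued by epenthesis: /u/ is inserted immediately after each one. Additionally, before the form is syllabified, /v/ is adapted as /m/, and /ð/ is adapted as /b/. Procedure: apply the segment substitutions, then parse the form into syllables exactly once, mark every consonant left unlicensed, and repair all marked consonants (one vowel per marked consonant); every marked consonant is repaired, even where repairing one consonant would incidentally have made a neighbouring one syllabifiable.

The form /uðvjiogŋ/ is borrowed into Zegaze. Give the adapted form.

ubumujioguŋu

Substitution: /ð/ → /b/, /v/ → /m/, giving /ubmjiogŋ/.
Syllabifying with onset maximization leaves /b/, /m/, /g/, /ŋ/ stranded (only a nasal (/m/, /n/, or /ŋ/) is licensed in coda position; onsets are limited to one consonant).
Epenthesis after each stranded consonant: /b/ → /bu/, /m/ → /mu/, /g/ → /gu/, /ŋ/ → /ŋu/.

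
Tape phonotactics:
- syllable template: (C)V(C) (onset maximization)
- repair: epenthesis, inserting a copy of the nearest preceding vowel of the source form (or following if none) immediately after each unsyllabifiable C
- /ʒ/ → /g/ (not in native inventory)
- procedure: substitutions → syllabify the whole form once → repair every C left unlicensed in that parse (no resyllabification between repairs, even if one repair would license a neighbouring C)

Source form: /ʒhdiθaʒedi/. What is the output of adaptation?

gihidiθagedi

Substitution: /ʒ/ → /g/, giving /ghdiθagedi/.
The consonants /g/, /h/ cannot be parsed into a legal (C)V(C) syllable (at most one coda consonant is licensed; onsets are limited to one consonant).
Each unlicensed consonant becomes the onset of a new syllable: /g/ → /gi/, /h/ → /hi/.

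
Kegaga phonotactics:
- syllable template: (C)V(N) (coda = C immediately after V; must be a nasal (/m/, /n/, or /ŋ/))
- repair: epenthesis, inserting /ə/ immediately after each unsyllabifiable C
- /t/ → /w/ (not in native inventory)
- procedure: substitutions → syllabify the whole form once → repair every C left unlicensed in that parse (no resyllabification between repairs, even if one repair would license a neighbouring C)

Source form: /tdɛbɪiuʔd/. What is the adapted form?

Substitution: /t/ → /w/, giving /wdɛbɪiuʔd/.
Under (C)V(N), the unsyllabifiable consonants are /w/, /ʔ/, /d/ (only a nasal (/m/, /n/, or /ŋ/) is licensed in coda position; onsets are limited to one consonant).
Epenthesis after each stranded consonant: /w/ → /wə/, /ʔ/ → /ʔə/, /d/ → /də/.

wədɛbɪiuʔədə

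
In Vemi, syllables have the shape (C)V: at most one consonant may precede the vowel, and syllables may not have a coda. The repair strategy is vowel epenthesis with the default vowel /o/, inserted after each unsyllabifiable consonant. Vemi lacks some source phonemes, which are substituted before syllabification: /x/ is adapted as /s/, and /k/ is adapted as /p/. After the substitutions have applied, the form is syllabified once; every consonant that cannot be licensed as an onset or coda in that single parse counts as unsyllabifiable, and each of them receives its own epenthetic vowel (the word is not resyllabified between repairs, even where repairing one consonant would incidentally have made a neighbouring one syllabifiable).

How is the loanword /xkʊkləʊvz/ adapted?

Substitution: /x/ → /s/, /k/ → /p/, giving /spʊpləʊvz/.
The consonants /s/, /p/, /v/, /z/ cannot be parsed into a legal (C)V syllable (no codas are permitted; onsets are limited to one consonant).
Each unlicensed consonant becomes the onset of a new syllable: /s/ → /so/, /p/ → /po/, /v/ → /vo/, /z/ → /zo/.

sopʊpoləʊvozo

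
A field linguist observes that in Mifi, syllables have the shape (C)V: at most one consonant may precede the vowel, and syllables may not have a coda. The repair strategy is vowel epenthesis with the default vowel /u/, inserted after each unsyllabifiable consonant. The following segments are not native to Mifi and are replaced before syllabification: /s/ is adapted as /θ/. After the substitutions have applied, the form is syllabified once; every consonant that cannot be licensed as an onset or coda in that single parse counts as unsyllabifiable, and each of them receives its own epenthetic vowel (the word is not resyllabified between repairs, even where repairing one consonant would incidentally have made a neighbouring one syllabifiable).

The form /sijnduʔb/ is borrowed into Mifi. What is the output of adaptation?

Substitution: /s/ → /θ/, giving /θijnduʔb/.
The consonants /j/, /n/, /ʔ/, /b/ cannot be parsed into a legal (C)V syllable (no codas are permitted; onsets are limited to one consonant).
Inserting the epenthetic vowel yields /j/ → /ju/, /n/ → /nu/, /ʔ/ → /ʔu/, /b/ → /bu/.

θijunuduʔubu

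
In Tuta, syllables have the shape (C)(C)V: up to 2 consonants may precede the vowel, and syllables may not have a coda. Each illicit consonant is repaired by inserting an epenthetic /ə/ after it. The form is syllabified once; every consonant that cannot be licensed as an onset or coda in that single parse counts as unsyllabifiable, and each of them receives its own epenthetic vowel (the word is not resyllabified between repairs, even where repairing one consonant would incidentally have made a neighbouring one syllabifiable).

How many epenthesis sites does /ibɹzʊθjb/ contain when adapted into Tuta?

The unsyllabifiable consonants are /b/, /θ/, /j/, /b/; each receives one epenthetic vowel.

4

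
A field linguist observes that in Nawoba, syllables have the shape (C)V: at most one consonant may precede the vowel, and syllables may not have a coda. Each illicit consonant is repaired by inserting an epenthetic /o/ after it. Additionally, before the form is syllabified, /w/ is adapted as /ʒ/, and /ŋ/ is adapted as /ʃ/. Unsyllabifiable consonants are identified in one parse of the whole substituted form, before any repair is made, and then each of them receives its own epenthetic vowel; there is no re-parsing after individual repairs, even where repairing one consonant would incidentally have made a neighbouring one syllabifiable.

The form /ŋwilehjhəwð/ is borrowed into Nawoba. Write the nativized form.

ʃoʒilehojohəʒoðo

Substitution: /ŋ/ → /ʃ/, /w/ → /ʒ/, giving /ʃʒilehjhəʒð/.
The consonants /ʃ/, /h/, /j/, /ʒ/, /ð/ cannot be parsed into a legal (C)V syllable (no codas are permitted; onsets are limited to one consonant).
Each unlicensed consonant becomes the onset of a new syllable: /ʃ/ → /ʃo/, /h/ → /ho/, /j/ → /jo/, /ʒ/ → /ʒo/, /ð/ → /ðo/.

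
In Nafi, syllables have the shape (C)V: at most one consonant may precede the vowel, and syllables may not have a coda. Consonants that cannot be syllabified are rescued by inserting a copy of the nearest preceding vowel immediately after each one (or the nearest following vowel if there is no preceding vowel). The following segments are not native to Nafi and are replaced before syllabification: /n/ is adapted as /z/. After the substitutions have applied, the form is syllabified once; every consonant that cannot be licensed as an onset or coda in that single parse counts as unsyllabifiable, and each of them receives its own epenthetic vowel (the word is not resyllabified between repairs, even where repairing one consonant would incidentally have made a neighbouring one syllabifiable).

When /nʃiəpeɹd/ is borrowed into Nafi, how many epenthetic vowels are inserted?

3

After substitution the input is /zʃiəpeɹd/.
The unsyllabifiable consonants are /z/, /ɹ/, /d/; each receives one epenthetic vowel.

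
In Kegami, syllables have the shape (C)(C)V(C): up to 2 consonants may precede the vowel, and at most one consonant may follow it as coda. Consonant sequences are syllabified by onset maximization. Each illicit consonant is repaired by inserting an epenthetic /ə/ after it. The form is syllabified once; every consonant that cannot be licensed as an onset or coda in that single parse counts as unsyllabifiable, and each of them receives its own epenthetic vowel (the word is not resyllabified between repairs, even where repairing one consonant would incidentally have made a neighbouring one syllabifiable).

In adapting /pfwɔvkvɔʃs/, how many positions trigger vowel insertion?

The unsyllabifiable consonants are /p/, /s/; each receives one epenthetic vowel.

2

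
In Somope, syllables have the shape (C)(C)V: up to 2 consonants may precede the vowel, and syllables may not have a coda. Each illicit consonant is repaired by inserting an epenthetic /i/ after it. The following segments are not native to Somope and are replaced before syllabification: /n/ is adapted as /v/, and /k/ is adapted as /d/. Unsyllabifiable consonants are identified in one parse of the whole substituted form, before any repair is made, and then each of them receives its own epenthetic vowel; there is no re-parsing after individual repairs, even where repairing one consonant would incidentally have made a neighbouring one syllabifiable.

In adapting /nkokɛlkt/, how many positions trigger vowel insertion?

3

After substitution the input is /vdodɛldt/.
The unsyllabifiable consonants are /l/, /d/, /t/; each receives one epenthetic vowel.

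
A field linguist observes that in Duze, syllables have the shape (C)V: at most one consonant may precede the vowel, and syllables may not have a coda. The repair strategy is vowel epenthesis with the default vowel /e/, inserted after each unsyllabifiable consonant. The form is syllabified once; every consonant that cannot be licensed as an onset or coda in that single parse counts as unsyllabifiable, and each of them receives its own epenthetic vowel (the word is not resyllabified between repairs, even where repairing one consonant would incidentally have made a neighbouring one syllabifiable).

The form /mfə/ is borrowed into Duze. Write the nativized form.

Under (C)V, the unsyllabifiable consonants are /m/ (no codas are permitted; onsets are limited to one consonant).
Epenthesis after each stranded consonant: /m/ → /me/.

mefə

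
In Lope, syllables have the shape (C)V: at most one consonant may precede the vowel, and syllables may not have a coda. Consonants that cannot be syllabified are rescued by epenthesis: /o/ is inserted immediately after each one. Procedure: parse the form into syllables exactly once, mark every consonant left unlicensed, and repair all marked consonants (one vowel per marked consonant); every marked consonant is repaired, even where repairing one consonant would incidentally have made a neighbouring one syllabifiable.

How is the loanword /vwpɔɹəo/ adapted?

vowopɔɹəo

Under (C)V, the unsyllabifiable consonants are /v/, /w/ (no codas are permitted; onsets are limited to one consonant).
Epenthesis after each stranded consonant: /v/ → /vo/, /w/ → /wo/.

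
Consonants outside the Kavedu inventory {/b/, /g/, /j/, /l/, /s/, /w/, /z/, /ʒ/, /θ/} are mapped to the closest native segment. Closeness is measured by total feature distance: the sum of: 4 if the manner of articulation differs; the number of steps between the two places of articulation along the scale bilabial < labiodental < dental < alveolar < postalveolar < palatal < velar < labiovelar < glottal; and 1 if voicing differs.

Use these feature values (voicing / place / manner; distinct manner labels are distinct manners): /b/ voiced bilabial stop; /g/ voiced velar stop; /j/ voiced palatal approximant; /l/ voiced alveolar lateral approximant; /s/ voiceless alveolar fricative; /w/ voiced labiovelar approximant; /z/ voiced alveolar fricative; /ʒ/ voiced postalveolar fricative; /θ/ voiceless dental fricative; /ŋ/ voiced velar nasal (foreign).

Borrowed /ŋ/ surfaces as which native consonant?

/g/ is closest: manner differs (nasal→stop, +4), place distance 0 (velar→velar), same voicing; total 4. Next closest is /j/ at distance 5.

g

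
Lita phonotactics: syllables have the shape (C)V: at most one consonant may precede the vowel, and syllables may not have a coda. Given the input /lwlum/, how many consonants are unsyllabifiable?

Under (C)V, the unsyllabifiable consonants are /l/, /w/, /m/ (no codas are permitted; onsets are limited to one consonant).

3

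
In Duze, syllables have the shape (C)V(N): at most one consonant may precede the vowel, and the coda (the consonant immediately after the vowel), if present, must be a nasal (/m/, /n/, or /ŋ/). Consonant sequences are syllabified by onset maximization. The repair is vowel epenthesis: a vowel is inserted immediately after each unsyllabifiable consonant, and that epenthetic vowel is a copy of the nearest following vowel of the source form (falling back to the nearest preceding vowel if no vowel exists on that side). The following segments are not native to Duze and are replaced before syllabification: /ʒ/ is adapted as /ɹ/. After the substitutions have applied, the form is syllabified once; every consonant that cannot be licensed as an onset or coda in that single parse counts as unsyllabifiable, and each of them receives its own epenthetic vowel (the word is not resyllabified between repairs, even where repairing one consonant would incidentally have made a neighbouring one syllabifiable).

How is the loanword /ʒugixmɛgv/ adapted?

Substitution: /ʒ/ → /ɹ/, giving /ɹugixmɛgv/.
Under (C)V(N), the unsyllabifiable consonants are /x/, /g/, /v/ (only a nasal (/m/, /n/, or /ŋ/) is licensed in coda position; onsets are limited to one consonant).
Each unlicensed consonant becomes the onset of a new syllable: /x/ → /xɛ/, /g/ → /gɛ/, /v/ → /vɛ/.

ɹugixɛmɛgɛvɛ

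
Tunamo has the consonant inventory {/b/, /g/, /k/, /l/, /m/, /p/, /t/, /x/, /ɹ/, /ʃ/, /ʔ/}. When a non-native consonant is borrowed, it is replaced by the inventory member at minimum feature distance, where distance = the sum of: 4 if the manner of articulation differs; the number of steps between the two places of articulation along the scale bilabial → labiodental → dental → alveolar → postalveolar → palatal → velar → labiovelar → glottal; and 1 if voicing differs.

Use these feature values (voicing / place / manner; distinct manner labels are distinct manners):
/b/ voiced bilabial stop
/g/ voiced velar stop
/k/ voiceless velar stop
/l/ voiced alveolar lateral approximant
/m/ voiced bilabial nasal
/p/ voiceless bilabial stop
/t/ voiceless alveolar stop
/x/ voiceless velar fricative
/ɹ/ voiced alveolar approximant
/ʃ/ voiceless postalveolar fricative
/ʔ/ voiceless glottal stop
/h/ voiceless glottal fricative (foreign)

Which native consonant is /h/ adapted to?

/x/ is closest: same manner (fricative), place distance 2 (glottal→velar), same voicing; total 2. Next closest is /ʃ/ at distance 4.

x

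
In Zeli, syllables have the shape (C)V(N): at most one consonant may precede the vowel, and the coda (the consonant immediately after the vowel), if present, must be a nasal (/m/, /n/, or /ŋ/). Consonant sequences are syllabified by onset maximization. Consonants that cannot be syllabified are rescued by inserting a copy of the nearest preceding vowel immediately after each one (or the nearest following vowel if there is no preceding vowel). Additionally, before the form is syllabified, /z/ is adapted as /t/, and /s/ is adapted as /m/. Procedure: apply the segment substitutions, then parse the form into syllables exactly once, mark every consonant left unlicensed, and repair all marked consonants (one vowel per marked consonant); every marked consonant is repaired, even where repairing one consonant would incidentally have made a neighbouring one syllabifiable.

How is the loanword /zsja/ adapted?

Substitution: /z/ → /t/, /s/ → /m/, giving /tmja/.
Under (C)V(N), the unsyllabifiable consonants are /t/, /m/ (only a nasal (/m/, /n/, or /ŋ/) is licensed in coda position; onsets are limited to one consonant).
Inserting the epenthetic vowel yields /t/ → /ta/, /m/ → /ma/.

tamaja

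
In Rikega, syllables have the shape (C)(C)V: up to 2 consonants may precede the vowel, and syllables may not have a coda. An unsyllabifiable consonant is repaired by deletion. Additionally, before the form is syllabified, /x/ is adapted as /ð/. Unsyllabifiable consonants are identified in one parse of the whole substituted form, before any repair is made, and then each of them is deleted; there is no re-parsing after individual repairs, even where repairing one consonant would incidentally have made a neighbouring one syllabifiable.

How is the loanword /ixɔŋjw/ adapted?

iðɔ

Substitution: /x/ → /ð/, giving /iðɔŋjw/.
The consonants /ŋ/, /j/, /w/ cannot be parsed into a legal (C)(C)V syllable (no codas are permitted; onsets may contain at most 2 consonants).
Deletion applies to /ŋ/, /j/, /w/.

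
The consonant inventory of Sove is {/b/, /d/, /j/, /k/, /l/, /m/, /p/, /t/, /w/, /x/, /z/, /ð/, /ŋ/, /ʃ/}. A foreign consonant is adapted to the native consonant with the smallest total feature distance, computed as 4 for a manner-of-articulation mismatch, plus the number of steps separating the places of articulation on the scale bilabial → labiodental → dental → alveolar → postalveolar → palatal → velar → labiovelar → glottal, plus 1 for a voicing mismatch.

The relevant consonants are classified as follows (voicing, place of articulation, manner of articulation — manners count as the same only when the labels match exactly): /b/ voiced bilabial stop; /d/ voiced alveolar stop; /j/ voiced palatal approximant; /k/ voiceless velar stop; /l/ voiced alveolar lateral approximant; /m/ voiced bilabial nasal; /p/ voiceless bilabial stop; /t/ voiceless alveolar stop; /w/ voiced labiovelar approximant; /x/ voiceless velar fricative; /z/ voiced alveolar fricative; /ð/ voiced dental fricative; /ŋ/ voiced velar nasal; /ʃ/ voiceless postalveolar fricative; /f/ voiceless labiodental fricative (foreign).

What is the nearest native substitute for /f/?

/ð/ is closest: same manner (fricative), place distance 1 (labiodental→dental), voicing differs (+1); total 2. Next closest is /z/ at distance 3.

ð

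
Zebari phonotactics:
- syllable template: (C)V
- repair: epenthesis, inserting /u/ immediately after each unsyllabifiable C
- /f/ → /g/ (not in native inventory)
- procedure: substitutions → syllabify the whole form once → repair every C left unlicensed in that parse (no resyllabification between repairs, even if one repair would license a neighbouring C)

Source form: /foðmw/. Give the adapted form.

goðumuwu

Substitution: /f/ → /g/, giving /goðmw/.
Syllabifying with onset maximization leaves /ð/, /m/, /w/ stranded (no codas are permitted; onsets are limited to one consonant).
Epenthesis after each stranded consonant: /ð/ → /ðu/, /m/ → /mu/, /w/ → /wu/.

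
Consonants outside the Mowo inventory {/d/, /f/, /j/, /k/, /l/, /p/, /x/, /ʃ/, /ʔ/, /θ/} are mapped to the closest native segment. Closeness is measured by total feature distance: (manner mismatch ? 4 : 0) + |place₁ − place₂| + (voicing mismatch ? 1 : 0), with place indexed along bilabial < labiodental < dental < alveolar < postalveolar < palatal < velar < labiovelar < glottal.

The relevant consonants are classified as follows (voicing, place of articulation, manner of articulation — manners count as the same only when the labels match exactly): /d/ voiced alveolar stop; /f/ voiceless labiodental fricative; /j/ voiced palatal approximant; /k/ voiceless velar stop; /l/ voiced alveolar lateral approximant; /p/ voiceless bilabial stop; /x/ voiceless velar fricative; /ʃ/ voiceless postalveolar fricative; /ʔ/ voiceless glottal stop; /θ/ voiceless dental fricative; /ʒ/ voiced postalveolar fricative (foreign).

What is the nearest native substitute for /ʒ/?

ʃ

/ʃ/ is closest: same manner (fricative), place distance 0 (postalveolar→postalveolar), voicing differs (+1); total 1. Next closest is /x/ at distance 3.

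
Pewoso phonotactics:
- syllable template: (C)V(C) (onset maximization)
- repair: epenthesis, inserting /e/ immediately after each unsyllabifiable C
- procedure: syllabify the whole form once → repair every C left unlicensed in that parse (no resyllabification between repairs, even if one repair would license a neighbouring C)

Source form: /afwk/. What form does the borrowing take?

afweke

The consonants /w/, /k/ cannot be parsed into a legal (C)V(C) syllable (at most one coda consonant is licensed; onsets are limited to one consonant).
Inserting the epenthetic vowel yields /w/ → /we/, /k/ → /ke/.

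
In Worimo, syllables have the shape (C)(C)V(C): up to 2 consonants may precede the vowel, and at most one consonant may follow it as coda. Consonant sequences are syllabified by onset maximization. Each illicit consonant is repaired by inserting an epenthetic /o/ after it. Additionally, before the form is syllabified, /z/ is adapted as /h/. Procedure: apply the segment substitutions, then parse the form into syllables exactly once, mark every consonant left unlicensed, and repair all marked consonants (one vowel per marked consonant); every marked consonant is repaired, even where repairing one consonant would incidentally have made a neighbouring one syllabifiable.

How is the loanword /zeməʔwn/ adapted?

Substitution: /z/ → /h/, giving /heməʔwn/.
The consonants /w/, /n/ cannot be parsed into a legal (C)(C)V(C) syllable (at most one coda consonant is licensed; onsets may contain at most 2 consonants).
Epenthesis after each stranded consonant: /w/ → /wo/, /n/ → /no/.

heməʔwono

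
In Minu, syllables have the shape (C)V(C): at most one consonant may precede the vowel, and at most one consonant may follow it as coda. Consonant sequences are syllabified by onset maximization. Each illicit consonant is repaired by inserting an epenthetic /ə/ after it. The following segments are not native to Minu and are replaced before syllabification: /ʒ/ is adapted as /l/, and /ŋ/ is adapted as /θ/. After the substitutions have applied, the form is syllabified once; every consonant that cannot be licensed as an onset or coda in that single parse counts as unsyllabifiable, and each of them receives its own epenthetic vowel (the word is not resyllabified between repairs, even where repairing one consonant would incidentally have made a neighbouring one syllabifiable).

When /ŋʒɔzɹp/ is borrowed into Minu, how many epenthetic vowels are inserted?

After substitution the input is /θlɔzɹp/.
The unsyllabifiable consonants are /θ/, /ɹ/, /p/; each receives one epenthetic vowel.

3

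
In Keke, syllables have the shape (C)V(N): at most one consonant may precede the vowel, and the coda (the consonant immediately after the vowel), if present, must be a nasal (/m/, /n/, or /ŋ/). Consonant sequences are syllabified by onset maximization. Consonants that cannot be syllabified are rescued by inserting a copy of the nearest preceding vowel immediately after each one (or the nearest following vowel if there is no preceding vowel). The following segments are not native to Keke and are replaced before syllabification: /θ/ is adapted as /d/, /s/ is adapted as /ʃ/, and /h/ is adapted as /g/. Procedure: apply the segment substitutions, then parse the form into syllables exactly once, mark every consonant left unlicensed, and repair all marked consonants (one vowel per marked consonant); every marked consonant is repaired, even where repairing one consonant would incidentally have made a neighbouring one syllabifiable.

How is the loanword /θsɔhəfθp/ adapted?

dɔʃɔgəfədəpə

Substitution: /θ/ → /d/, /s/ → /ʃ/, /h/ → /g/, giving /dʃɔgəfdp/.
Under (C)V(N), the unsyllabifiable consonants are /d/, /f/, /d/, /p/ (only a nasal (/m/, /n/, or /ŋ/) is licensed in coda position; onsets are limited to one consonant).
Each unlicensed consonant becomes the onset of a new syllable: /d/ → /dɔ/, /f/ → /fə/, /d/ → /də/, /p/ → /pə/.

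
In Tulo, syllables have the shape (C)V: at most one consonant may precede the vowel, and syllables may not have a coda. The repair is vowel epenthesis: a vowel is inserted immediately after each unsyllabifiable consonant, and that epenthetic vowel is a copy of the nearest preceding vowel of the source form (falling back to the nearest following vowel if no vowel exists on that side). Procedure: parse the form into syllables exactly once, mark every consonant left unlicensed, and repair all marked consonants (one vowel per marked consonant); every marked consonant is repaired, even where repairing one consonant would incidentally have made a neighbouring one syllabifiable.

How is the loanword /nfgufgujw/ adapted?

Syllabifying with onset maximization leaves /n/, /f/, /f/, /j/, /w/ stranded (no codas are permitted; onsets are limited to one consonant).
Each unlicensed consonant becomes the onset of a new syllable: /n/ → /nu/, /f/ → /fu/, /f/ → /fu/, /j/ → /ju/, /w/ → /wu/.

nufugufugujuwu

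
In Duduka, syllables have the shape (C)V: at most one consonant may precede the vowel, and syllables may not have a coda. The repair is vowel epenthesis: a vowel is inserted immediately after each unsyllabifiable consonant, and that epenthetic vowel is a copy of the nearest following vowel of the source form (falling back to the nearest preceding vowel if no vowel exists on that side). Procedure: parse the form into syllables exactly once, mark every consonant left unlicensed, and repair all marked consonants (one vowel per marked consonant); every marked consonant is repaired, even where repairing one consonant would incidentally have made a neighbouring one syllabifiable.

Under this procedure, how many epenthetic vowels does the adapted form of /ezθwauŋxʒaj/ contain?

The unsyllabifiable consonants are /z/, /θ/, /ŋ/, /x/, /j/; each receives one epenthetic vowel.

5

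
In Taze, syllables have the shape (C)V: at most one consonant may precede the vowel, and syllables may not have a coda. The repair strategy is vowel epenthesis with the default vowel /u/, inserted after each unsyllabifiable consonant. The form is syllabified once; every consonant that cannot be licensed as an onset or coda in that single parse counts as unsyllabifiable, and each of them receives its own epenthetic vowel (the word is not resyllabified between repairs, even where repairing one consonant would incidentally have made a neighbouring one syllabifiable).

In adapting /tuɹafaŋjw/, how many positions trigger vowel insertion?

The unsyllabifiable consonants are /ŋ/, /j/, /w/; each receives one epenthetic vowel.

3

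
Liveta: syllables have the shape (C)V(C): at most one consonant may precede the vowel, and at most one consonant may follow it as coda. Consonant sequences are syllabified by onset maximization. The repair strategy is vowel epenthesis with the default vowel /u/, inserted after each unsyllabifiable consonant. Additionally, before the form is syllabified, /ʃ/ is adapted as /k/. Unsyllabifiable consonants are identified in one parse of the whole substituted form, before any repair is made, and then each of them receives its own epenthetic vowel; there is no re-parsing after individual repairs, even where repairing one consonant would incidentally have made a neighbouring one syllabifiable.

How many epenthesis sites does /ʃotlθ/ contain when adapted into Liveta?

After substitution the input is /kotlθ/.
The unsyllabifiable consonants are /l/, /θ/; each receives one epenthetic vowel.

2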